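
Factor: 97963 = 163^1*601^1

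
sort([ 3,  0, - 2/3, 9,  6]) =[ -2/3 , 0, 3,  6 , 9 ]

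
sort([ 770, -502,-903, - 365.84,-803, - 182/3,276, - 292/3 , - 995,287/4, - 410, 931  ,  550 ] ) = [-995, - 903,-803, - 502, - 410, - 365.84, -292/3 , - 182/3,287/4,276 , 550, 770,931]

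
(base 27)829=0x1707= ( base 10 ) 5895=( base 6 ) 43143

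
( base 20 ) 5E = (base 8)162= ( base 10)114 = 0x72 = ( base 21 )59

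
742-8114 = - 7372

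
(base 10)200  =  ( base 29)6q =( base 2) 11001000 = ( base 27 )7b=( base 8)310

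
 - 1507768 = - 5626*268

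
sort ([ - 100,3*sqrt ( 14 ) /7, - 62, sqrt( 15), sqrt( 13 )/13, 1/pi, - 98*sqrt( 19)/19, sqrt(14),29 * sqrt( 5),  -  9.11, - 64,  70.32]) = [ - 100 , - 64,  -  62,-98*sqrt( 19)/19, - 9.11, sqrt( 13) /13, 1/pi,  3*sqrt(14 )/7, sqrt ( 14 ), sqrt( 15),  29*sqrt( 5 ),70.32]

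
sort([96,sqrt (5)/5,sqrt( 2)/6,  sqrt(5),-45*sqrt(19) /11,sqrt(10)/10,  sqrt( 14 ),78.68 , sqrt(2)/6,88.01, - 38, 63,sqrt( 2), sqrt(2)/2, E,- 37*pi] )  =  [ - 37*pi, - 38, - 45*sqrt( 19) /11,sqrt(2)/6,sqrt( 2 ) /6,sqrt(10)/10,sqrt( 5)/5, sqrt(2)/2, sqrt(2),sqrt(5), E,sqrt( 14 ),63,78.68, 88.01, 96]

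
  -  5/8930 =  - 1+ 1785/1786 = - 0.00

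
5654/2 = 2827 =2827.00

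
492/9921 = 164/3307 = 0.05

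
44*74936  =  3297184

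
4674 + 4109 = 8783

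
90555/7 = 12936 + 3/7= 12936.43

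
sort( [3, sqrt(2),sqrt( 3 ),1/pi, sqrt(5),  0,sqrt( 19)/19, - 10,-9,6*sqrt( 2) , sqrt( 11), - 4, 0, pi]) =[ - 10, - 9 , - 4, 0,0,sqrt ( 19 ) /19, 1/pi, sqrt(2 ),sqrt( 3), sqrt ( 5),3, pi,sqrt( 11 ), 6*sqrt( 2 )]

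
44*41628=1831632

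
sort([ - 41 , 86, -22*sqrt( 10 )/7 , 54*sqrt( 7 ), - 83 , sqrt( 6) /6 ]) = [ - 83,-41, - 22*sqrt ( 10 ) /7, sqrt(6)/6,86 , 54*sqrt( 7)]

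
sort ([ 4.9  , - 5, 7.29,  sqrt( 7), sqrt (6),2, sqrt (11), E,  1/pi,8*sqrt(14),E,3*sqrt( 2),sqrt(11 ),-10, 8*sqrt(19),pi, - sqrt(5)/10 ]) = [ - 10,-5,-sqrt(5) /10, 1/pi, 2,sqrt ( 6), sqrt( 7 ),  E,E, pi,sqrt(11) , sqrt(11 ),3 * sqrt (2),  4.9,7.29,8*sqrt(14),8 *sqrt(19 ) ]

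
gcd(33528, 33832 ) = 8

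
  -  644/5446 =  - 1 + 343/389 = - 0.12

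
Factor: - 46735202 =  - 2^1*47^1 * 241^1 * 2063^1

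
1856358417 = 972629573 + 883728844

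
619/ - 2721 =  -  1 + 2102/2721=- 0.23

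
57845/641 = 90 + 155/641 = 90.24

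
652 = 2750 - 2098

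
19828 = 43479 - 23651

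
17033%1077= 878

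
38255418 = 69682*549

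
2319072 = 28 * 82824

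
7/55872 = 7/55872 = 0.00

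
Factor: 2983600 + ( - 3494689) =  - 511089 = - 3^1 * 170363^1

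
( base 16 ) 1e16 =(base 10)7702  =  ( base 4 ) 1320112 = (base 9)11507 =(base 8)17026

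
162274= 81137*2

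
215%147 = 68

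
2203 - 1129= 1074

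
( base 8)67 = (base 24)27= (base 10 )55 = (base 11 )50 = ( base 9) 61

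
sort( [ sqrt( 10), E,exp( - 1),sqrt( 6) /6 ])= [exp(-1),  sqrt( 6)/6,  E,sqrt( 10)] 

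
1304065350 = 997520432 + 306544918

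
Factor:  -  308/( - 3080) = 2^(-1) * 5^(  -  1)  =  1/10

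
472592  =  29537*16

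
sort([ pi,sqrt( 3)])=[ sqrt( 3), pi]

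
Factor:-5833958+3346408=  - 2^1 * 5^2*13^1*43^1* 89^1 = - 2487550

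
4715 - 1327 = 3388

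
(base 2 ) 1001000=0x48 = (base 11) 66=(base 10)72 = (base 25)2m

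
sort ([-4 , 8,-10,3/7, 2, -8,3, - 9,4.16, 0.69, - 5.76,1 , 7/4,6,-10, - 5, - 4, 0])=[ - 10 , - 10, - 9,-8, - 5.76, - 5,  -  4, - 4, 0, 3/7,0.69,1,7/4 , 2, 3 , 4.16,6,8] 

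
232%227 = 5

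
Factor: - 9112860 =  - 2^2*3^2*5^1*50627^1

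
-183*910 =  - 166530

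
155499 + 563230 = 718729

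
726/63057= 242/21019= 0.01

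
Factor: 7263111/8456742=2^( - 1)*3^ (  -  1 )*7^(  -  1) * 19^1 * 41^( - 1) * 1637^( - 1 )*127423^1 = 2421037/2818914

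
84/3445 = 84/3445  =  0.02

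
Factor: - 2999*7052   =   - 21148948 = - 2^2*41^1*43^1*2999^1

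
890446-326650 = 563796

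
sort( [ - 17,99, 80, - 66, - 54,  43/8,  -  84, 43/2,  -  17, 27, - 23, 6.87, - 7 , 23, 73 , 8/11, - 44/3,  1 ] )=[- 84, -66, - 54, - 23, - 17,  -  17, - 44/3, - 7, 8/11, 1, 43/8, 6.87, 43/2, 23, 27, 73,80, 99]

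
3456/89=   38 + 74/89 = 38.83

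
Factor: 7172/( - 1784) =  - 1793/446 = - 2^(-1)*11^1*163^1*223^( - 1 ) 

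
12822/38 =337  +  8/19 = 337.42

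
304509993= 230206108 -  - 74303885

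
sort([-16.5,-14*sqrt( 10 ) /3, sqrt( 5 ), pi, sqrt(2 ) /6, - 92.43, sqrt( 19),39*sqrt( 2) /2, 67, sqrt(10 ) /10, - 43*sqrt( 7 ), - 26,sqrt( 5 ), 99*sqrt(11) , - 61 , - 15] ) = [ - 43*sqrt( 7 ),-92.43,-61, - 26,-16.5, - 15, - 14 * sqrt( 10 )/3,sqrt( 2)/6, sqrt( 10)/10, sqrt( 5 ),sqrt(5 ),pi  ,  sqrt(19),39*sqrt(2 )/2,67,99*sqrt(11) ] 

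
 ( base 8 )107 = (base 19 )3e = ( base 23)32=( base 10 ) 71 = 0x47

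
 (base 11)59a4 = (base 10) 7858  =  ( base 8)17262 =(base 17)1A34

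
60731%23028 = 14675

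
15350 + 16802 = 32152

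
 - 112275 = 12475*( - 9) 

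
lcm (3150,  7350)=22050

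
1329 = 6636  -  5307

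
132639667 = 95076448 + 37563219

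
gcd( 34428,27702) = 114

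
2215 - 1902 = 313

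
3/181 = 3/181 = 0.02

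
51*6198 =316098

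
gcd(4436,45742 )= 2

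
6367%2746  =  875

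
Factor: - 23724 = -2^2 * 3^2*659^1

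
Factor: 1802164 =2^2*7^1*13^1*4951^1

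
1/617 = 1/617 = 0.00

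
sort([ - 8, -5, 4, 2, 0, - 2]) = [ - 8,-5,- 2,0, 2,4]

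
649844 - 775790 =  - 125946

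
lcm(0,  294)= 0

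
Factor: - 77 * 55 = -4235 =-  5^1*7^1 * 11^2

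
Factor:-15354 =  -  2^1*3^2*853^1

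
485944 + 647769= 1133713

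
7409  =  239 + 7170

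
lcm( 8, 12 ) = 24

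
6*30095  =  180570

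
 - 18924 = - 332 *57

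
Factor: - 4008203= -4008203^1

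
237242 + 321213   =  558455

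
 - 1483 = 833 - 2316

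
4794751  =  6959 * 689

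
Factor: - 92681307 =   -  3^3  *  89^1*38569^1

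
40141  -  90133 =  - 49992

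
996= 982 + 14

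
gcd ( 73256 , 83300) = 4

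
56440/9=56440/9=6271.11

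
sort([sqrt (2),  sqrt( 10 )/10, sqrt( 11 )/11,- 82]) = [ - 82, sqrt(11 ) /11, sqrt( 10 ) /10 , sqrt( 2)]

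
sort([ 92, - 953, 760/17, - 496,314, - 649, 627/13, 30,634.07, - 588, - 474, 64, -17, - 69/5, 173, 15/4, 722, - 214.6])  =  [-953,-649, - 588, - 496  ,- 474, - 214.6, - 17, - 69/5,15/4 , 30 , 760/17,627/13, 64,  92, 173, 314,634.07 , 722] 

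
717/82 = 717/82 = 8.74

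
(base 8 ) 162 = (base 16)72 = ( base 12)96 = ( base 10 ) 114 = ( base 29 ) 3R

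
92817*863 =80101071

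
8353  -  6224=2129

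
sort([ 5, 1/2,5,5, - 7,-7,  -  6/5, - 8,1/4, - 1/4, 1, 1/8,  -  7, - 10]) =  [ - 10 ,-8,-7, - 7, - 7,  -  6/5,- 1/4, 1/8, 1/4,1/2 , 1,5, 5,  5]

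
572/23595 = 4/165 = 0.02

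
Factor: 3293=37^1* 89^1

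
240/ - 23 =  - 240/23 = - 10.43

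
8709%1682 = 299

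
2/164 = 1/82 = 0.01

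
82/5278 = 41/2639= 0.02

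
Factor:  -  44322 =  - 2^1*3^1*83^1 * 89^1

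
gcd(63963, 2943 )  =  27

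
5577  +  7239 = 12816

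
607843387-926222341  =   - 318378954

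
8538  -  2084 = 6454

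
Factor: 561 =3^1*11^1*17^1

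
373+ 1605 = 1978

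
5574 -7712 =-2138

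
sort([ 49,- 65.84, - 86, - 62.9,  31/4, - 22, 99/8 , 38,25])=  [ - 86,  -  65.84, - 62.9,  -  22 , 31/4,99/8 , 25,  38 , 49 ] 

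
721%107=79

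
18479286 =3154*5859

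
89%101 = 89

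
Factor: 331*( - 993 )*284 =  - 2^2*3^1*71^1*331^2  =  -93345972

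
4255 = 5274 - 1019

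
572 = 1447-875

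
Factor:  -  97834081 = - 29^1*3373589^1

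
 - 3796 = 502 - 4298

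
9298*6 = 55788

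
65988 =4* 16497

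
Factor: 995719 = 995719^1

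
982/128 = 491/64 = 7.67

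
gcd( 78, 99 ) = 3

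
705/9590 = 141/1918= 0.07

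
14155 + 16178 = 30333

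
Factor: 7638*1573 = 12014574 = 2^1*3^1 * 11^2*13^1*19^1*67^1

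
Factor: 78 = 2^1*3^1*13^1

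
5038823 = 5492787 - 453964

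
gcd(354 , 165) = 3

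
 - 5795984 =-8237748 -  - 2441764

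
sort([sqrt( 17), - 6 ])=[ - 6, sqrt( 17 )] 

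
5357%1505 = 842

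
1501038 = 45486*33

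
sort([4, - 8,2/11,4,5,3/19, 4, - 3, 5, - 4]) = [  -  8,- 4, - 3 , 3/19 , 2/11,  4 , 4,4,5,5]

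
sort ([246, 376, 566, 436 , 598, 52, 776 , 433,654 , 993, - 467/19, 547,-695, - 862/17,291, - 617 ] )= [ - 695, - 617,  -  862/17 ,- 467/19, 52, 246, 291,376,433, 436,  547, 566,598,654, 776, 993]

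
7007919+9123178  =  16131097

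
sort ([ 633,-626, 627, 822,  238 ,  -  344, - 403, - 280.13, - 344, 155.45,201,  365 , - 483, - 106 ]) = [  -  626, - 483, - 403, - 344, - 344, - 280.13, - 106, 155.45, 201,238,365, 627, 633, 822] 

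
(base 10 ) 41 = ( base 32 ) 19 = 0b101001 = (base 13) 32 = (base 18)25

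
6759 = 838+5921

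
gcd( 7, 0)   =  7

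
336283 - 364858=-28575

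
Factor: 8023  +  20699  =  2^1*3^1*4787^1 = 28722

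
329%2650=329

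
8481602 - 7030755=1450847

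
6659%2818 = 1023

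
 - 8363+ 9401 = 1038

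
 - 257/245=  - 2 + 233/245 = - 1.05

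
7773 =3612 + 4161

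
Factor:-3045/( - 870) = 7/2=2^( - 1) * 7^1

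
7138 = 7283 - 145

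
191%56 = 23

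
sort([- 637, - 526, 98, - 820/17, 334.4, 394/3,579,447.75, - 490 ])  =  [ - 637, - 526,  -  490,-820/17,98, 394/3,334.4,447.75,579] 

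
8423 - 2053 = 6370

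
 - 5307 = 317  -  5624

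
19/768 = 19/768  =  0.02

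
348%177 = 171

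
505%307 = 198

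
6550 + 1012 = 7562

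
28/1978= 14/989 = 0.01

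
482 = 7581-7099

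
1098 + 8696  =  9794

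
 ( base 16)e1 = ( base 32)71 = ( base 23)9I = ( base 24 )99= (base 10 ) 225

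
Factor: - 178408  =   - 2^3*29^1*769^1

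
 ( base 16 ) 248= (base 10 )584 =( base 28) ko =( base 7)1463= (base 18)1e8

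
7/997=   7/997 = 0.01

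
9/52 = 9/52 =0.17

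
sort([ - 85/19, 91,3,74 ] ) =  [-85/19, 3, 74, 91] 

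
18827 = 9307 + 9520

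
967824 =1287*752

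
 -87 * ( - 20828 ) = 1812036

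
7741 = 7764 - 23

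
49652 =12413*4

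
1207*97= 117079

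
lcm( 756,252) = 756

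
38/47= 38/47=0.81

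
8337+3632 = 11969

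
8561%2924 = 2713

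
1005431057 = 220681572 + 784749485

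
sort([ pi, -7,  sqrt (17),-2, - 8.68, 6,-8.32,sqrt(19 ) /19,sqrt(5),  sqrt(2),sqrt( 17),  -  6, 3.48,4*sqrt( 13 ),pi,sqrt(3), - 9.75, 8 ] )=[ - 9.75,-8.68, - 8.32, - 7, - 6, - 2, sqrt( 19)/19, sqrt(2) , sqrt(3) , sqrt(5 ),pi , pi,3.48,  sqrt(  17 ),sqrt( 17) , 6,  8, 4*sqrt (13 )] 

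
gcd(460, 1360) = 20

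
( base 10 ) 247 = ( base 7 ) 502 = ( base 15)117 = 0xf7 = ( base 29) 8f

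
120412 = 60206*2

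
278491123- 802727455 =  - 524236332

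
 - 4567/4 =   -  1142 + 1/4 = - 1141.75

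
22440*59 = 1323960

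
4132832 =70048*59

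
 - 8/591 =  - 1 + 583/591 = - 0.01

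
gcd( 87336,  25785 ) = 9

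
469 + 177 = 646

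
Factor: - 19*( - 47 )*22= 19646 =2^1*11^1*19^1 * 47^1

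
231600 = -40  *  (  -  5790) 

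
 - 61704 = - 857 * 72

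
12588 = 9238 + 3350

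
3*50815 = 152445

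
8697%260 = 117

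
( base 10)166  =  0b10100110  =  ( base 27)64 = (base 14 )BC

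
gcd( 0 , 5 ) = 5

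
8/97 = 8/97  =  0.08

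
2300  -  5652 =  - 3352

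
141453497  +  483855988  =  625309485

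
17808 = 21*848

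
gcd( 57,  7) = 1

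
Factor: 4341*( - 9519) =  - 41321979 = -  3^2*19^1*167^1*1447^1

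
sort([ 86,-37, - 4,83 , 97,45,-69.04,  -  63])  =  [-69.04,-63,  -  37 , - 4,45,  83,86, 97]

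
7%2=1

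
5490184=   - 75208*( - 73 ) 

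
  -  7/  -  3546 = 7/3546 =0.00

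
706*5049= 3564594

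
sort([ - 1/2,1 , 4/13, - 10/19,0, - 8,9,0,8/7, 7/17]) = [ - 8, - 10/19, - 1/2, 0, 0,4/13, 7/17, 1,8/7, 9]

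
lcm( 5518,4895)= 303490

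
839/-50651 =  - 1 + 49812/50651 = -0.02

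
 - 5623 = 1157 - 6780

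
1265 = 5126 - 3861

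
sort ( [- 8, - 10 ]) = [ - 10,  -  8]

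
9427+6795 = 16222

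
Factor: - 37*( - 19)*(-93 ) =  - 3^1*19^1*31^1*37^1 = - 65379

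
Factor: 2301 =3^1*13^1*59^1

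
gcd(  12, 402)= 6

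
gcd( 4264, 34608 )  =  8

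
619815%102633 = 4017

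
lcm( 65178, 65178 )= 65178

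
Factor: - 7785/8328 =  - 2^(- 3)*3^1 * 5^1*173^1*347^( - 1) = - 2595/2776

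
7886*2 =15772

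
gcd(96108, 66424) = 4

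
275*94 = 25850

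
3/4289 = 3/4289 = 0.00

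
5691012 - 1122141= 4568871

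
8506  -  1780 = 6726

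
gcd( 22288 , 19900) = 796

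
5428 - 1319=4109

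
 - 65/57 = -65/57 = - 1.14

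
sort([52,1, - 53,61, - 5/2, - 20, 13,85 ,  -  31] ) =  [ - 53, -31, - 20, - 5/2, 1,13,52, 61,85 ]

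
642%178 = 108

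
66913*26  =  1739738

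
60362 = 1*60362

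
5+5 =10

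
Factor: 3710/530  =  7 = 7^1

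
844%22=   8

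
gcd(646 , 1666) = 34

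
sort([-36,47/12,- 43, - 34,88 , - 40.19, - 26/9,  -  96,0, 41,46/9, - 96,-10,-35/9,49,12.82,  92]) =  [-96,  -  96,-43, -40.19,-36,-34, - 10, - 35/9, - 26/9,0, 47/12,46/9, 12.82,41,49,88,92]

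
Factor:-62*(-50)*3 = 2^2*3^1*5^2 * 31^1 = 9300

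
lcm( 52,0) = 0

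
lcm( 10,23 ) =230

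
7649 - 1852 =5797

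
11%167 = 11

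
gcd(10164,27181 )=77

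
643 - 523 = 120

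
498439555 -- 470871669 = 969311224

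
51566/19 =2714= 2714.00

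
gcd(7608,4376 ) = 8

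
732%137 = 47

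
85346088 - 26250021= 59096067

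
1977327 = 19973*99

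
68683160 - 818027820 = -749344660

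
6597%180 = 117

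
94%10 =4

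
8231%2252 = 1475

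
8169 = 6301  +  1868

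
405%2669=405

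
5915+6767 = 12682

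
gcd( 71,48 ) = 1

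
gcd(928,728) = 8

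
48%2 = 0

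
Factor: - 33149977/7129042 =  -2^ ( - 1) * 7^1*103^( - 1 )*34607^( - 1)*4735711^1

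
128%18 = 2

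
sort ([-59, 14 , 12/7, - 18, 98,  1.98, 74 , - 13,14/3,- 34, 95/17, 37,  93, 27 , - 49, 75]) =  [  -  59, - 49 , - 34, -18, - 13, 12/7,1.98,14/3,95/17, 14, 27 , 37, 74, 75, 93, 98 ]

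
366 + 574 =940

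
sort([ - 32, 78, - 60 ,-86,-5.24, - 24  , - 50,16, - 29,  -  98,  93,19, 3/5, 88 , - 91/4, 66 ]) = [ - 98,  -  86,- 60,-50,- 32,- 29,- 24, - 91/4,- 5.24, 3/5, 16,19, 66,78 , 88, 93 ]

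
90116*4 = 360464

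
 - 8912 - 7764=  - 16676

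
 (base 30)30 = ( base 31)2S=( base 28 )36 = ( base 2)1011010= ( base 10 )90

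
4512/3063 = 1504/1021 = 1.47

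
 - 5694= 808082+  - 813776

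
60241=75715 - 15474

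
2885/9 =320 + 5/9 = 320.56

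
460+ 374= 834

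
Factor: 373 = 373^1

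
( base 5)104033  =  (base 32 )3hr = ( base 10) 3643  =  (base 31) 3og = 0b111000111011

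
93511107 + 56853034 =150364141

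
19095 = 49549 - 30454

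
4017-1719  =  2298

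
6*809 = 4854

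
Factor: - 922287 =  - 3^1 * 29^1*10601^1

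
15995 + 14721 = 30716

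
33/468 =11/156 = 0.07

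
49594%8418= 7504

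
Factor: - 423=  -  3^2*47^1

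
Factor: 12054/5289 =98/43= 2^1* 7^2 *43^( - 1)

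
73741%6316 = 4265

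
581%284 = 13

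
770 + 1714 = 2484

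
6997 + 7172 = 14169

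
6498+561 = 7059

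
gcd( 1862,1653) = 19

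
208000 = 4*52000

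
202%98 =6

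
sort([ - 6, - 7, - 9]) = [-9, - 7,  -  6]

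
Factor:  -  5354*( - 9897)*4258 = 2^2*3^1*2129^1*2677^1*3299^1 = 225625194804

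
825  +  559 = 1384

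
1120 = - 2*( - 560)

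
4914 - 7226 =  - 2312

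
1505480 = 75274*20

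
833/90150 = 833/90150 = 0.01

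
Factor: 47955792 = 2^4*3^1*29^1*47^1*733^1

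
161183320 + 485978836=647162156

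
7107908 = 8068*881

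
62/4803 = 62/4803 = 0.01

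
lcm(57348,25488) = 229392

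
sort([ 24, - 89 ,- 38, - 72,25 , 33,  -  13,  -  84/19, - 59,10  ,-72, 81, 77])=[  -  89, - 72,-72, - 59 , - 38,- 13,  -  84/19,10, 24,25,33,77,81]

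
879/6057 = 293/2019 = 0.15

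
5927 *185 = 1096495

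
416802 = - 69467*( - 6 ) 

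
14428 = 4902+9526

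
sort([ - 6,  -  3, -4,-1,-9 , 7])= [  -  9,  -  6,- 4, - 3, - 1, 7]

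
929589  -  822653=106936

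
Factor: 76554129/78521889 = 19^(-1) *1377577^( - 1 )*25518043^1 = 25518043/26173963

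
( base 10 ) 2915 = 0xb63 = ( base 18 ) 8HH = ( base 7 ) 11333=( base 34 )2hp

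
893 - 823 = 70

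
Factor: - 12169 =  - 43^1*283^1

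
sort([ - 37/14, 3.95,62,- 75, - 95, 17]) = [ - 95,-75,-37/14, 3.95,  17,  62 ]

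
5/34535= 1/6907   =  0.00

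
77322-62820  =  14502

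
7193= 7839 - 646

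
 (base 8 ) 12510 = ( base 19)F1E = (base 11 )4103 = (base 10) 5448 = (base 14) 1db2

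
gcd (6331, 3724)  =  1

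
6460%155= 105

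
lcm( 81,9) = 81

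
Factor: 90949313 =7^1*13^1*73^1*13691^1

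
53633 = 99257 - 45624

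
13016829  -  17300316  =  -4283487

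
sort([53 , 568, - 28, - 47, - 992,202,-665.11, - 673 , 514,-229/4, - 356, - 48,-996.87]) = [ - 996.87, - 992, - 673,-665.11,-356, - 229/4, - 48, -47, - 28,  53,202, 514,568]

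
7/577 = 7/577 = 0.01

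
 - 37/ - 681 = 37/681 = 0.05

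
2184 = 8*273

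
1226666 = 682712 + 543954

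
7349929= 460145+6889784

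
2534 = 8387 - 5853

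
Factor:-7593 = -3^1*2531^1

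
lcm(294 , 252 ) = 1764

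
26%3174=26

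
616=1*616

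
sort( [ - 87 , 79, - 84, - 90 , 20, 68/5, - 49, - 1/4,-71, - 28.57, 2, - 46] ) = [  -  90, - 87, - 84,-71, - 49,  -  46, - 28.57, - 1/4,2, 68/5,20,79]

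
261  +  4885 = 5146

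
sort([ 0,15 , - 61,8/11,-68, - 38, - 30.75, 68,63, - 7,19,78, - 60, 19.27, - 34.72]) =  [ - 68, - 61, - 60  , - 38, - 34.72 , - 30.75 , -7,0,8/11,15,19,19.27, 63,68, 78]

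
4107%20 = 7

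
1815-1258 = 557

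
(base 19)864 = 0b101110111110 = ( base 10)3006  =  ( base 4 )232332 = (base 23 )5fg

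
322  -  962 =-640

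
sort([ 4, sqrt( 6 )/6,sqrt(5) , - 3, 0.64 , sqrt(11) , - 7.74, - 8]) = [ - 8 , - 7.74, - 3,sqrt(6)/6,0.64, sqrt( 5),sqrt(11),4]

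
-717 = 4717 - 5434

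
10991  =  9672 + 1319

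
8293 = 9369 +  - 1076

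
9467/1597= 9467/1597=5.93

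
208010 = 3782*55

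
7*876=6132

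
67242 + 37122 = 104364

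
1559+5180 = 6739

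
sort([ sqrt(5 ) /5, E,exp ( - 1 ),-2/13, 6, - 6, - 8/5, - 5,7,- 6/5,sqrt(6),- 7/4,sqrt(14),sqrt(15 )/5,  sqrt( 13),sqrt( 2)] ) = [ - 6, - 5, - 7/4, - 8/5, - 6/5,- 2/13,exp ( - 1 ), sqrt(  5 ) /5 , sqrt(15)/5,sqrt (2 ),sqrt(6 ),E,sqrt ( 13 ) , sqrt( 14 ), 6, 7]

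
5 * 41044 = 205220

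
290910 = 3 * 96970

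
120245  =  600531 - 480286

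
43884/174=7314/29= 252.21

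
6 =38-32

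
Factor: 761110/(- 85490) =-917/103= - 7^1*103^( - 1)  *  131^1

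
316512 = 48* 6594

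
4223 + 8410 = 12633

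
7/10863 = 7/10863=0.00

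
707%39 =5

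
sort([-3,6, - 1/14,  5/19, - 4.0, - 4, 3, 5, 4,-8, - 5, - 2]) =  [ - 8, - 5, - 4.0, - 4,-3, - 2,- 1/14, 5/19, 3, 4,5,  6 ] 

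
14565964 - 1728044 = 12837920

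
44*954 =41976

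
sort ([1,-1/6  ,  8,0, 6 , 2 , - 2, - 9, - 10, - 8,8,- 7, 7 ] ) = [-10,- 9,-8, - 7,  -  2, - 1/6,0, 1,2,6,7, 8,8]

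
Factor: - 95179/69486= - 2^( - 1) * 3^( - 1 )*7^1*37^( - 1) * 313^ ( - 1 )*13597^1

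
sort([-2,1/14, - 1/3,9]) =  [- 2, - 1/3,1/14, 9]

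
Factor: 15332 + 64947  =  80279^1  =  80279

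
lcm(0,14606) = 0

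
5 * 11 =55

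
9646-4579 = 5067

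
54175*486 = 26329050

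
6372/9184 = 1593/2296= 0.69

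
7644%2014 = 1602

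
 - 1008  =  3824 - 4832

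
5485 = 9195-3710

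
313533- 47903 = 265630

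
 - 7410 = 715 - 8125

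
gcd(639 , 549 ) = 9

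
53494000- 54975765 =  - 1481765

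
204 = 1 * 204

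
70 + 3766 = 3836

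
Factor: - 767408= - 2^4 * 47963^1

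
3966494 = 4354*911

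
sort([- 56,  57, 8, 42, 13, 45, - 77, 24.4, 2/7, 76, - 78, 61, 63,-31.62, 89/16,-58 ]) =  [-78,-77, - 58,-56, - 31.62, 2/7, 89/16, 8 , 13,24.4, 42,45, 57,61, 63,  76]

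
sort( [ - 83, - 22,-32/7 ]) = [  -  83, - 22, - 32/7 ]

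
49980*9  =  449820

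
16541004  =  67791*244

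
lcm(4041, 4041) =4041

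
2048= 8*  256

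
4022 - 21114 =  - 17092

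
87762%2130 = 432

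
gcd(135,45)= 45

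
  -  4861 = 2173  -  7034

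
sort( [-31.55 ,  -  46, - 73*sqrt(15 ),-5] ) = [-73*sqrt(15) , - 46, - 31.55,  -  5 ]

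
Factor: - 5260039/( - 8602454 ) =2^(  -  1)*7^( - 1)*281^1 *743^( - 1 )  *  827^(  -  1 )*18719^1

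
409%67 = 7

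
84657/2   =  42328+1/2 = 42328.50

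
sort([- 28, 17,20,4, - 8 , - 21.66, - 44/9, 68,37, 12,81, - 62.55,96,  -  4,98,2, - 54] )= [-62.55 , - 54,-28,-21.66, - 8 , - 44/9 ,  -  4,2,  4,12, 17, 20, 37,68,81,  96, 98]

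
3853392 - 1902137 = 1951255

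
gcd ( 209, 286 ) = 11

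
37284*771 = 28745964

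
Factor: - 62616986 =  -2^1  *  31308493^1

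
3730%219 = 7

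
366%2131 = 366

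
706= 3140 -2434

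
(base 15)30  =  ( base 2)101101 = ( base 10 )45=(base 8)55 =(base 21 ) 23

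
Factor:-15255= - 3^3* 5^1* 113^1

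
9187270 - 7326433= 1860837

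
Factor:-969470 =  - 2^1*5^1 *29^1*3343^1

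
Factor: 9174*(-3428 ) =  - 2^3*3^1*11^1*139^1*857^1= - 31448472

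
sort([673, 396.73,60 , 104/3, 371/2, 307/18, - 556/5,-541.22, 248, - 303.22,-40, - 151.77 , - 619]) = [  -  619, - 541.22,-303.22 ,-151.77, - 556/5, - 40, 307/18, 104/3, 60, 371/2,248,  396.73,673]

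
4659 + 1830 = 6489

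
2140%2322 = 2140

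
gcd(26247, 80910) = 3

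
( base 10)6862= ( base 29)84i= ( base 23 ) CM8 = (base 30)7IM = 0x1ace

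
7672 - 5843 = 1829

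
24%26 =24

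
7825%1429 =680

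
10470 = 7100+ 3370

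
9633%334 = 281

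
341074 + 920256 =1261330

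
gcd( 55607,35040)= 1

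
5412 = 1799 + 3613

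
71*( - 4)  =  -284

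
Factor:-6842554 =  - 2^1*71^1*48187^1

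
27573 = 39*707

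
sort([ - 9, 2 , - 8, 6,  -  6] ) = [ -9, - 8, - 6, 2,  6]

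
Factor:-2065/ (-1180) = 2^(-2)*7^1 =7/4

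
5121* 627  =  3210867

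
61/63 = 61/63= 0.97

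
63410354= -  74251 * (-854 )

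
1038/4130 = 519/2065 = 0.25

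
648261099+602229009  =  1250490108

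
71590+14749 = 86339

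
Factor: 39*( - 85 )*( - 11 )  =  3^1*5^1*11^1*13^1*17^1 = 36465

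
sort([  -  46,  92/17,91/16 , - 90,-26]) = [-90, - 46,  -  26, 92/17, 91/16] 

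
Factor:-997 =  - 997^1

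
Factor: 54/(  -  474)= - 9/79 = - 3^2  *79^ ( - 1 ) 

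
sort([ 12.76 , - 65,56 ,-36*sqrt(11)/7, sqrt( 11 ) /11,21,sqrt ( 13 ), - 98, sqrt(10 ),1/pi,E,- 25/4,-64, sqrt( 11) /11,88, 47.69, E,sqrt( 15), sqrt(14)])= [ - 98, -65, - 64,- 36*sqrt(11 )/7,-25/4,sqrt (11)/11,sqrt( 11 ) /11, 1/pi,E,E,sqrt( 10 ), sqrt( 13) , sqrt (14),sqrt(15 ), 12.76, 21,47.69, 56, 88]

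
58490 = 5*11698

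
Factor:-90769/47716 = - 2^( - 2)*7^1*79^( - 1)*151^(-1)*12967^1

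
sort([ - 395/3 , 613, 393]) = [ -395/3,  393,613] 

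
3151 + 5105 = 8256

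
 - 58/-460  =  29/230 = 0.13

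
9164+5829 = 14993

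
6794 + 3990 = 10784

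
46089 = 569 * 81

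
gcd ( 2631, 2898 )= 3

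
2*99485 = 198970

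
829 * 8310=6888990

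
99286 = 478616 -379330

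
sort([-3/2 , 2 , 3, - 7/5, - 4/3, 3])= [ - 3/2,-7/5,-4/3, 2, 3,  3] 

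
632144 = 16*39509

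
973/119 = 139/17 = 8.18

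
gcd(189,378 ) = 189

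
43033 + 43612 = 86645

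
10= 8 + 2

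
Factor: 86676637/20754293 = 7^(  -  2) * 423557^( - 1)*86676637^1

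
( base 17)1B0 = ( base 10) 476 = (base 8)734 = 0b111011100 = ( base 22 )LE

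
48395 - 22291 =26104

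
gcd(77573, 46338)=1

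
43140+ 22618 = 65758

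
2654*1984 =5265536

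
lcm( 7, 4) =28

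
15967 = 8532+7435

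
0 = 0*4983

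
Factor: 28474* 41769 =1189330506 = 2^1*3^3*7^1*13^1*17^1*23^1*619^1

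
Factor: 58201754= 2^1*13^1*2238529^1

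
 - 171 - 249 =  - 420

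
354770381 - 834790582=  - 480020201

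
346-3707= - 3361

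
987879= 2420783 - 1432904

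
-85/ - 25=3  +  2/5 = 3.40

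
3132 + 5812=8944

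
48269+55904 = 104173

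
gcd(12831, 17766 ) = 987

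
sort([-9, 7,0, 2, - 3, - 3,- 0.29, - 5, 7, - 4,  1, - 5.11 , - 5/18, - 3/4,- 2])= [-9 , - 5.11, - 5,-4, - 3,-3 , - 2, - 3/4, - 0.29, - 5/18,0 , 1 , 2,7 , 7]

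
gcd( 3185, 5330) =65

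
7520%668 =172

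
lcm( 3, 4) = 12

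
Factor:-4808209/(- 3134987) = 7^1*17^ ( - 1 )*29^( - 1)*193^1*3559^1*6359^(-1)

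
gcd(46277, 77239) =1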